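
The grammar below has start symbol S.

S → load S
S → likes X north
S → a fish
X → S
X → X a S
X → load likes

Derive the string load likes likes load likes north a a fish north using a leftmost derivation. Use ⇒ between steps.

S ⇒ load S   [S → load S]
load S ⇒ load likes X north   [S → likes X north]
load likes X north ⇒ load likes X a S north   [X → X a S]
load likes X a S north ⇒ load likes S a S north   [X → S]
load likes S a S north ⇒ load likes likes X north a S north   [S → likes X north]
load likes likes X north a S north ⇒ load likes likes load likes north a S north   [X → load likes]
load likes likes load likes north a S north ⇒ load likes likes load likes north a a fish north   [S → a fish]

S ⇒ load S ⇒ load likes X north ⇒ load likes X a S north ⇒ load likes S a S north ⇒ load likes likes X north a S north ⇒ load likes likes load likes north a S north ⇒ load likes likes load likes north a a fish north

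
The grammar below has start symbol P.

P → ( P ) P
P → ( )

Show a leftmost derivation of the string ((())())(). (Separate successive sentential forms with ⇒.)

P ⇒ (P)P ⇒ ((P)P)P ⇒ ((())P)P ⇒ ((())())P ⇒ ((())())()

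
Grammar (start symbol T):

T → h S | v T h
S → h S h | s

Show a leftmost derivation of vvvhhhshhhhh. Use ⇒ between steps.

T ⇒ vTh   [T → v T h]
vTh ⇒ vvThh   [T → v T h]
vvThh ⇒ vvvThhh   [T → v T h]
vvvThhh ⇒ vvvhShhh   [T → h S]
vvvhShhh ⇒ vvvhhShhhh   [S → h S h]
vvvhhShhhh ⇒ vvvhhhShhhhh   [S → h S h]
vvvhhhShhhhh ⇒ vvvhhhshhhhh   [S → s]

T⇒vTh⇒vvThh⇒vvvThhh⇒vvvhShhh⇒vvvhhShhhh⇒vvvhhhShhhhh⇒vvvhhhshhhhh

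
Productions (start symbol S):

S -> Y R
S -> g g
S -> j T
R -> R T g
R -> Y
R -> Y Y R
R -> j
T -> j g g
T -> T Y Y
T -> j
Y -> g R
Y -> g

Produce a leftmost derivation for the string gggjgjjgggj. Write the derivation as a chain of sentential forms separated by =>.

S=>YR=>gRR=>gRTgR=>gYTgR=>ggRTgR=>ggYYRTgR=>gggRYRTgR=>gggjYRTgR=>gggjgRTgR=>gggjgjTgR=>gggjgjjgggR=>gggjgjjgggj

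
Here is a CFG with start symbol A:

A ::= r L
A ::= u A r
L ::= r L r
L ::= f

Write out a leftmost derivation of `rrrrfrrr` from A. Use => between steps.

A => rL => rrLr => rrrLrr => rrrrLrrr => rrrrfrrr

A => rL   [A ::= r L]
rL => rrLr   [L ::= r L r]
rrLr => rrrLrr   [L ::= r L r]
rrrLrr => rrrrLrrr   [L ::= r L r]
rrrrLrrr => rrrrfrrr   [L ::= f]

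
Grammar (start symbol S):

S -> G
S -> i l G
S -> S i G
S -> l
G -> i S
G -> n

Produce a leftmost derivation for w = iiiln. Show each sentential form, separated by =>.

S => G   [S -> G]
G => iS   [G -> i S]
iS => iG   [S -> G]
iG => iiS   [G -> i S]
iiS => iiilG   [S -> i l G]
iiilG => iiiln   [G -> n]

S => G => iS => iG => iiS => iiilG => iiiln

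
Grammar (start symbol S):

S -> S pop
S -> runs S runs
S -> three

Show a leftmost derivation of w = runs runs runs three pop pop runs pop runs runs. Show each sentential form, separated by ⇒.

S ⇒ runs S runs   [S -> runs S runs]
runs S runs ⇒ runs runs S runs runs   [S -> runs S runs]
runs runs S runs runs ⇒ runs runs S pop runs runs   [S -> S pop]
runs runs S pop runs runs ⇒ runs runs runs S runs pop runs runs   [S -> runs S runs]
runs runs runs S runs pop runs runs ⇒ runs runs runs S pop runs pop runs runs   [S -> S pop]
runs runs runs S pop runs pop runs runs ⇒ runs runs runs S pop pop runs pop runs runs   [S -> S pop]
runs runs runs S pop pop runs pop runs runs ⇒ runs runs runs three pop pop runs pop runs runs   [S -> three]

S ⇒ runs S runs ⇒ runs runs S runs runs ⇒ runs runs S pop runs runs ⇒ runs runs runs S runs pop runs runs ⇒ runs runs runs S pop runs pop runs runs ⇒ runs runs runs S pop pop runs pop runs runs ⇒ runs runs runs three pop pop runs pop runs runs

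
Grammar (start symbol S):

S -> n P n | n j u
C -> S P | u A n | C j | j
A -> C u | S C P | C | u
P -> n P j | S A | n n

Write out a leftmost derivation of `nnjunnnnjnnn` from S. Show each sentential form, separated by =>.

S => nPn   [S -> n P n]
nPn => nSAn   [P -> S A]
nSAn => nnjuAn   [S -> n j u]
nnjuAn => nnjuSCPn   [A -> S C P]
nnjuSCPn => nnjunPnCPn   [S -> n P n]
nnjunPnCPn => nnjunnnnCPn   [P -> n n]
nnjunnnnCPn => nnjunnnnjPn   [C -> j]
nnjunnnnjPn => nnjunnnnjnnn   [P -> n n]

S => nPn => nSAn => nnjuAn => nnjuSCPn => nnjunPnCPn => nnjunnnnCPn => nnjunnnnjPn => nnjunnnnjnnn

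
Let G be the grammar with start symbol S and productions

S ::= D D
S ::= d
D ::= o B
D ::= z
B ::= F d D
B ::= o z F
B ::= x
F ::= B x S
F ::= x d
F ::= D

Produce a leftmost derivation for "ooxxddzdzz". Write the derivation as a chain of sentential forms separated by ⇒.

S ⇒ DD   [S ::= D D]
DD ⇒ oBD   [D ::= o B]
oBD ⇒ oFdDD   [B ::= F d D]
oFdDD ⇒ oDdDD   [F ::= D]
oDdDD ⇒ ooBdDD   [D ::= o B]
ooBdDD ⇒ ooFdDdDD   [B ::= F d D]
ooFdDdDD ⇒ ooBxSdDdDD   [F ::= B x S]
ooBxSdDdDD ⇒ ooxxSdDdDD   [B ::= x]
ooxxSdDdDD ⇒ ooxxddDdDD   [S ::= d]
ooxxddDdDD ⇒ ooxxddzdDD   [D ::= z]
ooxxddzdDD ⇒ ooxxddzdzD   [D ::= z]
ooxxddzdzD ⇒ ooxxddzdzz   [D ::= z]

S ⇒ DD ⇒ oBD ⇒ oFdDD ⇒ oDdDD ⇒ ooBdDD ⇒ ooFdDdDD ⇒ ooBxSdDdDD ⇒ ooxxSdDdDD ⇒ ooxxddDdDD ⇒ ooxxddzdDD ⇒ ooxxddzdzD ⇒ ooxxddzdzz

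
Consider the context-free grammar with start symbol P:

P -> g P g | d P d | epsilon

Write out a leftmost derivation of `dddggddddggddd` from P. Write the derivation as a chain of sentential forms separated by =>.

P => dPd => ddPdd => dddPddd => dddgPgddd => dddggPggddd => dddggdPdggddd => dddggddPddggddd => dddggddddggddd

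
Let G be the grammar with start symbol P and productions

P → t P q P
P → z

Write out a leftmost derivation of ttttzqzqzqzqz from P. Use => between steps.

P=>tPqP=>ttPqPqP=>tttPqPqPqP=>ttttPqPqPqPqP=>ttttzqPqPqPqP=>ttttzqzqPqPqP=>ttttzqzqzqPqP=>ttttzqzqzqzqP=>ttttzqzqzqzqz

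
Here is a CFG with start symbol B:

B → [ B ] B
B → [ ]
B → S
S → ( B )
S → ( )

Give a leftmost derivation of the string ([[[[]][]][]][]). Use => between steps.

B=>S=>(B)=>([B]B)=>([[B]B]B)=>([[[B]B]B]B)=>([[[[]]B]B]B)=>([[[[]][]]B]B)=>([[[[]][]][]]B)=>([[[[]][]][]][])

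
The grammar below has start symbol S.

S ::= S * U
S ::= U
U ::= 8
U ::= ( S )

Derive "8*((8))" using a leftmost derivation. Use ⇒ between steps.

S ⇒ S*U   [S ::= S * U]
S*U ⇒ U*U   [S ::= U]
U*U ⇒ 8*U   [U ::= 8]
8*U ⇒ 8*(S)   [U ::= ( S )]
8*(S) ⇒ 8*(U)   [S ::= U]
8*(U) ⇒ 8*((S))   [U ::= ( S )]
8*((S)) ⇒ 8*((U))   [S ::= U]
8*((U)) ⇒ 8*((8))   [U ::= 8]

S⇒S*U⇒U*U⇒8*U⇒8*(S)⇒8*(U)⇒8*((S))⇒8*((U))⇒8*((8))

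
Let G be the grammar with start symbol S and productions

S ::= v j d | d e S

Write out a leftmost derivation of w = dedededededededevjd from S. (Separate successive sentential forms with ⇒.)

S ⇒ deS ⇒ dedeS ⇒ dededeS ⇒ dedededeS ⇒ dededededeS ⇒ dedededededeS ⇒ dededededededeS ⇒ dedededededededeS ⇒ dedededededededevjd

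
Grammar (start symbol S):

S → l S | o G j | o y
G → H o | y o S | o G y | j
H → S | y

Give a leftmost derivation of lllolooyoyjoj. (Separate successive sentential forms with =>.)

S => lS => llS => lllS => llloGj => llloHoj => llloSoj => lllolSoj => llloloGjoj => lllolooGyjoj => lllolooHoyjoj => lllolooyoyjoj

S => lS   [S → l S]
lS => llS   [S → l S]
llS => lllS   [S → l S]
lllS => llloGj   [S → o G j]
llloGj => llloHoj   [G → H o]
llloHoj => llloSoj   [H → S]
llloSoj => lllolSoj   [S → l S]
lllolSoj => llloloGjoj   [S → o G j]
llloloGjoj => lllolooGyjoj   [G → o G y]
lllolooGyjoj => lllolooHoyjoj   [G → H o]
lllolooHoyjoj => lllolooyoyjoj   [H → y]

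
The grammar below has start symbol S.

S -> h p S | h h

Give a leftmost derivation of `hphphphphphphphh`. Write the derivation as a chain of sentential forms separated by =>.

S => hpS   [S -> h p S]
hpS => hphpS   [S -> h p S]
hphpS => hphphpS   [S -> h p S]
hphphpS => hphphphpS   [S -> h p S]
hphphphpS => hphphphphpS   [S -> h p S]
hphphphphpS => hphphphphphpS   [S -> h p S]
hphphphphphpS => hphphphphphphpS   [S -> h p S]
hphphphphphphpS => hphphphphphphphh   [S -> h h]

S => hpS => hphpS => hphphpS => hphphphpS => hphphphphpS => hphphphphphpS => hphphphphphphpS => hphphphphphphphh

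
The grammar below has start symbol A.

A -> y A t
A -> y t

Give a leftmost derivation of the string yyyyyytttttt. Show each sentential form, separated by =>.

A=>yAt=>yyAtt=>yyyAttt=>yyyyAtttt=>yyyyyAttttt=>yyyyyytttttt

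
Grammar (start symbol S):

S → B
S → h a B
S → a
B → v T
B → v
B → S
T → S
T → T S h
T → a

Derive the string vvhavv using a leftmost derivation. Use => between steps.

S=>B=>vT=>vS=>vB=>vvT=>vvS=>vvhaB=>vvhavT=>vvhavS=>vvhavB=>vvhavv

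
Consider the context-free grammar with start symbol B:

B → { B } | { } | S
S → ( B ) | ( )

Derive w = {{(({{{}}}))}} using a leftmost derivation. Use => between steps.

B=>{B}=>{{B}}=>{{S}}=>{{(B)}}=>{{(S)}}=>{{((B))}}=>{{(({B}))}}=>{{(({{B}}))}}=>{{(({{{}}}))}}

B => {B}   [B → { B }]
{B} => {{B}}   [B → { B }]
{{B}} => {{S}}   [B → S]
{{S}} => {{(B)}}   [S → ( B )]
{{(B)}} => {{(S)}}   [B → S]
{{(S)}} => {{((B))}}   [S → ( B )]
{{((B))}} => {{(({B}))}}   [B → { B }]
{{(({B}))}} => {{(({{B}}))}}   [B → { B }]
{{(({{B}}))}} => {{(({{{}}}))}}   [B → { }]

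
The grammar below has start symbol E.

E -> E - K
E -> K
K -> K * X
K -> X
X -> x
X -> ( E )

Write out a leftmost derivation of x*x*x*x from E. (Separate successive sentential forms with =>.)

E => K => K*X => K*X*X => K*X*X*X => X*X*X*X => x*X*X*X => x*x*X*X => x*x*x*X => x*x*x*x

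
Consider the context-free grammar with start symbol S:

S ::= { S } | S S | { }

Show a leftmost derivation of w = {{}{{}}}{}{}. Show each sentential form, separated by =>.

S => SS => SSS => {S}SS => {SS}SS => {{}S}SS => {{}{S}}SS => {{}{{}}}SS => {{}{{}}}{}S => {{}{{}}}{}{}

S => SS   [S ::= S S]
SS => SSS   [S ::= S S]
SSS => {S}SS   [S ::= { S }]
{S}SS => {SS}SS   [S ::= S S]
{SS}SS => {{}S}SS   [S ::= { }]
{{}S}SS => {{}{S}}SS   [S ::= { S }]
{{}{S}}SS => {{}{{}}}SS   [S ::= { }]
{{}{{}}}SS => {{}{{}}}{}S   [S ::= { }]
{{}{{}}}{}S => {{}{{}}}{}{}   [S ::= { }]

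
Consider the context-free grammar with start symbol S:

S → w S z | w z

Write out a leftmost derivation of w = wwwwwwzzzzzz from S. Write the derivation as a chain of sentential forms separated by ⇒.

S⇒wSz⇒wwSzz⇒wwwSzzz⇒wwwwSzzzz⇒wwwwwSzzzzz⇒wwwwwwzzzzzz

S ⇒ wSz   [S → w S z]
wSz ⇒ wwSzz   [S → w S z]
wwSzz ⇒ wwwSzzz   [S → w S z]
wwwSzzz ⇒ wwwwSzzzz   [S → w S z]
wwwwSzzzz ⇒ wwwwwSzzzzz   [S → w S z]
wwwwwSzzzzz ⇒ wwwwwwzzzzzz   [S → w z]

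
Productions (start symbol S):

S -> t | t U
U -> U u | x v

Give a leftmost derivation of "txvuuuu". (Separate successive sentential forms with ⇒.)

S ⇒ tU   [S -> t U]
tU ⇒ tUu   [U -> U u]
tUu ⇒ tUuu   [U -> U u]
tUuu ⇒ tUuuu   [U -> U u]
tUuuu ⇒ tUuuuu   [U -> U u]
tUuuuu ⇒ txvuuuu   [U -> x v]

S ⇒ tU ⇒ tUu ⇒ tUuu ⇒ tUuuu ⇒ tUuuuu ⇒ txvuuuu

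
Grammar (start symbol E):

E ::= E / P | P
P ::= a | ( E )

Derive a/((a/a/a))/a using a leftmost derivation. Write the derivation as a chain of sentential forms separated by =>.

E=>E/P=>E/P/P=>P/P/P=>a/P/P=>a/(E)/P=>a/(P)/P=>a/((E))/P=>a/((E/P))/P=>a/((E/P/P))/P=>a/((P/P/P))/P=>a/((a/P/P))/P=>a/((a/a/P))/P=>a/((a/a/a))/P=>a/((a/a/a))/a

E => E/P   [E ::= E / P]
E/P => E/P/P   [E ::= E / P]
E/P/P => P/P/P   [E ::= P]
P/P/P => a/P/P   [P ::= a]
a/P/P => a/(E)/P   [P ::= ( E )]
a/(E)/P => a/(P)/P   [E ::= P]
a/(P)/P => a/((E))/P   [P ::= ( E )]
a/((E))/P => a/((E/P))/P   [E ::= E / P]
a/((E/P))/P => a/((E/P/P))/P   [E ::= E / P]
a/((E/P/P))/P => a/((P/P/P))/P   [E ::= P]
a/((P/P/P))/P => a/((a/P/P))/P   [P ::= a]
a/((a/P/P))/P => a/((a/a/P))/P   [P ::= a]
a/((a/a/P))/P => a/((a/a/a))/P   [P ::= a]
a/((a/a/a))/P => a/((a/a/a))/a   [P ::= a]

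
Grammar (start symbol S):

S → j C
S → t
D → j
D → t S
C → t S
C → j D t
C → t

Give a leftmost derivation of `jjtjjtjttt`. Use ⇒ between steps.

S ⇒ jC   [S → j C]
jC ⇒ jjDt   [C → j D t]
jjDt ⇒ jjtSt   [D → t S]
jjtSt ⇒ jjtjCt   [S → j C]
jjtjCt ⇒ jjtjjDtt   [C → j D t]
jjtjjDtt ⇒ jjtjjtStt   [D → t S]
jjtjjtStt ⇒ jjtjjtjCtt   [S → j C]
jjtjjtjCtt ⇒ jjtjjtjttt   [C → t]

S⇒jC⇒jjDt⇒jjtSt⇒jjtjCt⇒jjtjjDtt⇒jjtjjtStt⇒jjtjjtjCtt⇒jjtjjtjttt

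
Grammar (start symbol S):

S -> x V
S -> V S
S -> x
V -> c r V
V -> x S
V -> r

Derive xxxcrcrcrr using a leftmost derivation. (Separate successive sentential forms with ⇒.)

S ⇒ VS ⇒ xSS ⇒ xxS ⇒ xxxV ⇒ xxxcrV ⇒ xxxcrcrV ⇒ xxxcrcrcrV ⇒ xxxcrcrcrr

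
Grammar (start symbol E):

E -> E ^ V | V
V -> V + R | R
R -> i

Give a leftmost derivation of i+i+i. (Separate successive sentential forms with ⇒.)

E ⇒ V   [E -> V]
V ⇒ V+R   [V -> V + R]
V+R ⇒ V+R+R   [V -> V + R]
V+R+R ⇒ R+R+R   [V -> R]
R+R+R ⇒ i+R+R   [R -> i]
i+R+R ⇒ i+i+R   [R -> i]
i+i+R ⇒ i+i+i   [R -> i]

E⇒V⇒V+R⇒V+R+R⇒R+R+R⇒i+R+R⇒i+i+R⇒i+i+i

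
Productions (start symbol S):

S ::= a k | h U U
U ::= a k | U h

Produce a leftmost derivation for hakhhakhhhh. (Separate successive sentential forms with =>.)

S => hUU => hUhU => hUhhU => hakhhU => hakhhUh => hakhhUhh => hakhhUhhh => hakhhUhhhh => hakhhakhhhh

S => hUU   [S ::= h U U]
hUU => hUhU   [U ::= U h]
hUhU => hUhhU   [U ::= U h]
hUhhU => hakhhU   [U ::= a k]
hakhhU => hakhhUh   [U ::= U h]
hakhhUh => hakhhUhh   [U ::= U h]
hakhhUhh => hakhhUhhh   [U ::= U h]
hakhhUhhh => hakhhUhhhh   [U ::= U h]
hakhhUhhhh => hakhhakhhhh   [U ::= a k]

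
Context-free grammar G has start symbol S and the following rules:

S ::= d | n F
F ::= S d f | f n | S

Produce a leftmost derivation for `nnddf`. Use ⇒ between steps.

S ⇒ nF ⇒ nSdf ⇒ nnFdf ⇒ nnSdf ⇒ nnddf

S ⇒ nF   [S ::= n F]
nF ⇒ nSdf   [F ::= S d f]
nSdf ⇒ nnFdf   [S ::= n F]
nnFdf ⇒ nnSdf   [F ::= S]
nnSdf ⇒ nnddf   [S ::= d]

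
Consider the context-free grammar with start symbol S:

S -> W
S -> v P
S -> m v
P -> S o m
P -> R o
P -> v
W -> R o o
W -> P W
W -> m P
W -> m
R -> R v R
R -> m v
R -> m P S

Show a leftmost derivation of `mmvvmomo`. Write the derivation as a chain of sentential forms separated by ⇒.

S⇒W⇒mP⇒mRo⇒mmPSo⇒mmvSo⇒mmvvPo⇒mmvvSomo⇒mmvvWomo⇒mmvvmomo

S ⇒ W   [S -> W]
W ⇒ mP   [W -> m P]
mP ⇒ mRo   [P -> R o]
mRo ⇒ mmPSo   [R -> m P S]
mmPSo ⇒ mmvSo   [P -> v]
mmvSo ⇒ mmvvPo   [S -> v P]
mmvvPo ⇒ mmvvSomo   [P -> S o m]
mmvvSomo ⇒ mmvvWomo   [S -> W]
mmvvWomo ⇒ mmvvmomo   [W -> m]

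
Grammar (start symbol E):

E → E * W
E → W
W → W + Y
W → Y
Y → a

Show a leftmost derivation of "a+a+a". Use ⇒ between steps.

E ⇒ W   [E → W]
W ⇒ W+Y   [W → W + Y]
W+Y ⇒ W+Y+Y   [W → W + Y]
W+Y+Y ⇒ Y+Y+Y   [W → Y]
Y+Y+Y ⇒ a+Y+Y   [Y → a]
a+Y+Y ⇒ a+a+Y   [Y → a]
a+a+Y ⇒ a+a+a   [Y → a]

E ⇒ W ⇒ W+Y ⇒ W+Y+Y ⇒ Y+Y+Y ⇒ a+Y+Y ⇒ a+a+Y ⇒ a+a+a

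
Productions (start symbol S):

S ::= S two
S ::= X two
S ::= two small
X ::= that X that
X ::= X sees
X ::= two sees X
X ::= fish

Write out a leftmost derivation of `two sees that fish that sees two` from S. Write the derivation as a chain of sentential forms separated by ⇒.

S ⇒ X two ⇒ X sees two ⇒ two sees X sees two ⇒ two sees that X that sees two ⇒ two sees that fish that sees two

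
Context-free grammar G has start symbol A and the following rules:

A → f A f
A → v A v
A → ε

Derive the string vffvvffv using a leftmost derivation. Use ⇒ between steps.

A ⇒ vAv   [A → v A v]
vAv ⇒ vfAfv   [A → f A f]
vfAfv ⇒ vffAffv   [A → f A f]
vffAffv ⇒ vffvAvffv   [A → v A v]
vffvAvffv ⇒ vffvvffv   [A → ε]

A⇒vAv⇒vfAfv⇒vffAffv⇒vffvAvffv⇒vffvvffv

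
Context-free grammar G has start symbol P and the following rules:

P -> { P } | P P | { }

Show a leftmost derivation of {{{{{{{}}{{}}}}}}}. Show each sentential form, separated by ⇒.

P ⇒ {P} ⇒ {{P}} ⇒ {{{P}}} ⇒ {{{{P}}}} ⇒ {{{{{P}}}}} ⇒ {{{{{PP}}}}} ⇒ {{{{{{P}P}}}}} ⇒ {{{{{{{}}P}}}}} ⇒ {{{{{{{}}{P}}}}}} ⇒ {{{{{{{}}{{}}}}}}}

P ⇒ {P}   [P -> { P }]
{P} ⇒ {{P}}   [P -> { P }]
{{P}} ⇒ {{{P}}}   [P -> { P }]
{{{P}}} ⇒ {{{{P}}}}   [P -> { P }]
{{{{P}}}} ⇒ {{{{{P}}}}}   [P -> { P }]
{{{{{P}}}}} ⇒ {{{{{PP}}}}}   [P -> P P]
{{{{{PP}}}}} ⇒ {{{{{{P}P}}}}}   [P -> { P }]
{{{{{{P}P}}}}} ⇒ {{{{{{{}}P}}}}}   [P -> { }]
{{{{{{{}}P}}}}} ⇒ {{{{{{{}}{P}}}}}}   [P -> { P }]
{{{{{{{}}{P}}}}}} ⇒ {{{{{{{}}{{}}}}}}}   [P -> { }]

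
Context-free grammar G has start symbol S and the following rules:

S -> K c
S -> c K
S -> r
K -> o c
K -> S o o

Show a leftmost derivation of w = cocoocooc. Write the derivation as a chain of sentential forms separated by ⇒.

S ⇒ Kc ⇒ Sooc ⇒ Kcooc ⇒ Soocooc ⇒ cKoocooc ⇒ cocoocooc

S ⇒ Kc   [S -> K c]
Kc ⇒ Sooc   [K -> S o o]
Sooc ⇒ Kcooc   [S -> K c]
Kcooc ⇒ Soocooc   [K -> S o o]
Soocooc ⇒ cKoocooc   [S -> c K]
cKoocooc ⇒ cocoocooc   [K -> o c]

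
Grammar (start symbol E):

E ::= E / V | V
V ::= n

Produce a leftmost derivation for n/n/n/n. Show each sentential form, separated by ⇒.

E⇒E/V⇒E/V/V⇒E/V/V/V⇒V/V/V/V⇒n/V/V/V⇒n/n/V/V⇒n/n/n/V⇒n/n/n/n

E ⇒ E/V   [E ::= E / V]
E/V ⇒ E/V/V   [E ::= E / V]
E/V/V ⇒ E/V/V/V   [E ::= E / V]
E/V/V/V ⇒ V/V/V/V   [E ::= V]
V/V/V/V ⇒ n/V/V/V   [V ::= n]
n/V/V/V ⇒ n/n/V/V   [V ::= n]
n/n/V/V ⇒ n/n/n/V   [V ::= n]
n/n/n/V ⇒ n/n/n/n   [V ::= n]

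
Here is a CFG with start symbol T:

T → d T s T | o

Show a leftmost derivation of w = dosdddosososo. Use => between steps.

T => dTsT => dosT => dosdTsT => dosddTsTsT => dosdddTsTsTsT => dosdddosTsTsT => dosdddososTsT => dosdddosososT => dosdddosososo

T => dTsT   [T → d T s T]
dTsT => dosT   [T → o]
dosT => dosdTsT   [T → d T s T]
dosdTsT => dosddTsTsT   [T → d T s T]
dosddTsTsT => dosdddTsTsTsT   [T → d T s T]
dosdddTsTsTsT => dosdddosTsTsT   [T → o]
dosdddosTsTsT => dosdddososTsT   [T → o]
dosdddososTsT => dosdddosososT   [T → o]
dosdddosososT => dosdddosososo   [T → o]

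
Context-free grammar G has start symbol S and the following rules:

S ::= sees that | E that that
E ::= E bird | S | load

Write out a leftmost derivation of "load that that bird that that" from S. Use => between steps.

S => E that that => E bird that that => S bird that that => E that that bird that that => load that that bird that that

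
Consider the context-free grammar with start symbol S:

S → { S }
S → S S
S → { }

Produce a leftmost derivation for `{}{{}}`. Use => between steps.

S => SS   [S → S S]
SS => {}S   [S → { }]
{}S => {}{S}   [S → { S }]
{}{S} => {}{{}}   [S → { }]

S => SS => {}S => {}{S} => {}{{}}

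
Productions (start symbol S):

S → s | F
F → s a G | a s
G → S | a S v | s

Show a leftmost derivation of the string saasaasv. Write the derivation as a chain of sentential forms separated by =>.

S=>F=>saG=>saaSv=>saaFv=>saasaGv=>saasaSv=>saasaFv=>saasaasv

S => F   [S → F]
F => saG   [F → s a G]
saG => saaSv   [G → a S v]
saaSv => saaFv   [S → F]
saaFv => saasaGv   [F → s a G]
saasaGv => saasaSv   [G → S]
saasaSv => saasaFv   [S → F]
saasaFv => saasaasv   [F → a s]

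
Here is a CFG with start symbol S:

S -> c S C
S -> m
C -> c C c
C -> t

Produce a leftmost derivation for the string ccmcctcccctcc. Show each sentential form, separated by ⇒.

S⇒cSC⇒ccSCC⇒ccmCC⇒ccmcCcC⇒ccmccCccC⇒ccmcctccC⇒ccmcctcccCc⇒ccmcctccccCcc⇒ccmcctcccctcc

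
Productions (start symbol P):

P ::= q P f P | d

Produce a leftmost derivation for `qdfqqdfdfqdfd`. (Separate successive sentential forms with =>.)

P => qPfP => qdfP => qdfqPfP => qdfqqPfPfP => qdfqqdfPfP => qdfqqdfdfP => qdfqqdfdfqPfP => qdfqqdfdfqdfP => qdfqqdfdfqdfd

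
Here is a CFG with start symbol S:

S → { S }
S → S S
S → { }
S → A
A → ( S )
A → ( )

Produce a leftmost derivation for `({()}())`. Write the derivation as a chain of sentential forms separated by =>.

S => A => (S) => (SS) => ({S}S) => ({A}S) => ({()}S) => ({()}A) => ({()}())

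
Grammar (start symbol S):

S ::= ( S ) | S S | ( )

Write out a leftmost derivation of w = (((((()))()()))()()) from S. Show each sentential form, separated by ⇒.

S ⇒ (S) ⇒ (SS) ⇒ (SSS) ⇒ ((S)SS) ⇒ (((S))SS) ⇒ (((SS))SS) ⇒ (((SSS))SS) ⇒ ((((S)SS))SS) ⇒ (((((S))SS))SS) ⇒ (((((()))SS))SS) ⇒ (((((()))()S))SS) ⇒ (((((()))()()))SS) ⇒ (((((()))()()))()S) ⇒ (((((()))()()))()())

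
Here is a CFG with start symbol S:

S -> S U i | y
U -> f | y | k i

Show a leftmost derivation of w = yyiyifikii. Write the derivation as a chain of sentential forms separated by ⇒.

S ⇒ SUi   [S -> S U i]
SUi ⇒ SUiUi   [S -> S U i]
SUiUi ⇒ SUiUiUi   [S -> S U i]
SUiUiUi ⇒ SUiUiUiUi   [S -> S U i]
SUiUiUiUi ⇒ yUiUiUiUi   [S -> y]
yUiUiUiUi ⇒ yyiUiUiUi   [U -> y]
yyiUiUiUi ⇒ yyiyiUiUi   [U -> y]
yyiyiUiUi ⇒ yyiyifiUi   [U -> f]
yyiyifiUi ⇒ yyiyifikii   [U -> k i]

S ⇒ SUi ⇒ SUiUi ⇒ SUiUiUi ⇒ SUiUiUiUi ⇒ yUiUiUiUi ⇒ yyiUiUiUi ⇒ yyiyiUiUi ⇒ yyiyifiUi ⇒ yyiyifikii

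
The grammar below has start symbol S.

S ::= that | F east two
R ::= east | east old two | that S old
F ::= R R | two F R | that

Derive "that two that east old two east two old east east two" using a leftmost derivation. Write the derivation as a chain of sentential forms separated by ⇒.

S ⇒ F east two ⇒ R R east two ⇒ that S old R east two ⇒ that F east two old R east two ⇒ that two F R east two old R east two ⇒ that two that R east two old R east two ⇒ that two that east old two east two old R east two ⇒ that two that east old two east two old east east two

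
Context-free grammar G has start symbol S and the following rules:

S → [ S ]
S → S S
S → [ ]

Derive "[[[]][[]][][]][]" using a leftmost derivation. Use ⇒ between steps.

S ⇒ SS ⇒ [S]S ⇒ [SS]S ⇒ [SSS]S ⇒ [SSSS]S ⇒ [[S]SSS]S ⇒ [[[]]SSS]S ⇒ [[[]][S]SS]S ⇒ [[[]][[]]SS]S ⇒ [[[]][[]][]S]S ⇒ [[[]][[]][][]]S ⇒ [[[]][[]][][]][]

S ⇒ SS   [S → S S]
SS ⇒ [S]S   [S → [ S ]]
[S]S ⇒ [SS]S   [S → S S]
[SS]S ⇒ [SSS]S   [S → S S]
[SSS]S ⇒ [SSSS]S   [S → S S]
[SSSS]S ⇒ [[S]SSS]S   [S → [ S ]]
[[S]SSS]S ⇒ [[[]]SSS]S   [S → [ ]]
[[[]]SSS]S ⇒ [[[]][S]SS]S   [S → [ S ]]
[[[]][S]SS]S ⇒ [[[]][[]]SS]S   [S → [ ]]
[[[]][[]]SS]S ⇒ [[[]][[]][]S]S   [S → [ ]]
[[[]][[]][]S]S ⇒ [[[]][[]][][]]S   [S → [ ]]
[[[]][[]][][]]S ⇒ [[[]][[]][][]][]   [S → [ ]]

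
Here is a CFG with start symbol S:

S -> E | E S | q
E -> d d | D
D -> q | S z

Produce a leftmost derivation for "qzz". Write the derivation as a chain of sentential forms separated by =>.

S => E   [S -> E]
E => D   [E -> D]
D => Sz   [D -> S z]
Sz => Ez   [S -> E]
Ez => Dz   [E -> D]
Dz => Szz   [D -> S z]
Szz => qzz   [S -> q]

S=>E=>D=>Sz=>Ez=>Dz=>Szz=>qzz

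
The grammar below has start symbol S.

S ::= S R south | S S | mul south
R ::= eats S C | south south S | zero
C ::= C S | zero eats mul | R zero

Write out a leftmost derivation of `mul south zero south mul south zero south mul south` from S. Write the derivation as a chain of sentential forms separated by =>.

S => S S   [S ::= S S]
S S => S R south S   [S ::= S R south]
S R south S => S S R south S   [S ::= S S]
S S R south S => S R south S R south S   [S ::= S R south]
S R south S R south S => mul south R south S R south S   [S ::= mul south]
mul south R south S R south S => mul south zero south S R south S   [R ::= zero]
mul south zero south S R south S => mul south zero south mul south R south S   [S ::= mul south]
mul south zero south mul south R south S => mul south zero south mul south zero south S   [R ::= zero]
mul south zero south mul south zero south S => mul south zero south mul south zero south mul south   [S ::= mul south]

S => S S => S R south S => S S R south S => S R south S R south S => mul south R south S R south S => mul south zero south S R south S => mul south zero south mul south R south S => mul south zero south mul south zero south S => mul south zero south mul south zero south mul south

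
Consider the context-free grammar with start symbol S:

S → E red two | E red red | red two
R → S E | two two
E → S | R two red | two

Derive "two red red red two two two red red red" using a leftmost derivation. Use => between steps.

S => E red red => R two red red red => S E two red red red => E red two E two red red red => S red two E two red red red => E red red red two E two red red red => two red red red two E two red red red => two red red red two two two red red red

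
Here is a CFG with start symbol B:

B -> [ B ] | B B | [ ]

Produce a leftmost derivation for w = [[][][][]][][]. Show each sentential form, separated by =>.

B => BB => BBB => [B]BB => [BB]BB => [BBB]BB => [BBBB]BB => [[]BBB]BB => [[][]BB]BB => [[][][]B]BB => [[][][][]]BB => [[][][][]][]B => [[][][][]][][]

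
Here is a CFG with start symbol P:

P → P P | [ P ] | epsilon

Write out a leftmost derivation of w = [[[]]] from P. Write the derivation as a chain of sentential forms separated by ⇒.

P ⇒ [P]   [P → [ P ]]
[P] ⇒ [[P]]   [P → [ P ]]
[[P]] ⇒ [[PP]]   [P → P P]
[[PP]] ⇒ [[PPP]]   [P → P P]
[[PPP]] ⇒ [[[P]PP]]   [P → [ P ]]
[[[P]PP]] ⇒ [[[]PP]]   [P → epsilon]
[[[]PP]] ⇒ [[[]P]]   [P → epsilon]
[[[]P]] ⇒ [[[]]]   [P → epsilon]

P ⇒ [P] ⇒ [[P]] ⇒ [[PP]] ⇒ [[PPP]] ⇒ [[[P]PP]] ⇒ [[[]PP]] ⇒ [[[]P]] ⇒ [[[]]]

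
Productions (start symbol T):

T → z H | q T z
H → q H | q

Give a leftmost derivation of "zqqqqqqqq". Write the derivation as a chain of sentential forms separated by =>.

T => zH => zqH => zqqH => zqqqH => zqqqqH => zqqqqqH => zqqqqqqH => zqqqqqqqH => zqqqqqqqq

T => zH   [T → z H]
zH => zqH   [H → q H]
zqH => zqqH   [H → q H]
zqqH => zqqqH   [H → q H]
zqqqH => zqqqqH   [H → q H]
zqqqqH => zqqqqqH   [H → q H]
zqqqqqH => zqqqqqqH   [H → q H]
zqqqqqqH => zqqqqqqqH   [H → q H]
zqqqqqqqH => zqqqqqqqq   [H → q]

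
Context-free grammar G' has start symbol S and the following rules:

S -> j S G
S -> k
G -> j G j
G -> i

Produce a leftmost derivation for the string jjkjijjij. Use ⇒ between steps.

S ⇒ jSG ⇒ jjSGG ⇒ jjkGG ⇒ jjkjGjG ⇒ jjkjijG ⇒ jjkjijjGj ⇒ jjkjijjij

S ⇒ jSG   [S -> j S G]
jSG ⇒ jjSGG   [S -> j S G]
jjSGG ⇒ jjkGG   [S -> k]
jjkGG ⇒ jjkjGjG   [G -> j G j]
jjkjGjG ⇒ jjkjijG   [G -> i]
jjkjijG ⇒ jjkjijjGj   [G -> j G j]
jjkjijjGj ⇒ jjkjijjij   [G -> i]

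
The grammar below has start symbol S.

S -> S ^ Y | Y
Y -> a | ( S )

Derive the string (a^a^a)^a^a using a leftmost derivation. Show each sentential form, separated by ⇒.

S ⇒ S^Y   [S -> S ^ Y]
S^Y ⇒ S^Y^Y   [S -> S ^ Y]
S^Y^Y ⇒ Y^Y^Y   [S -> Y]
Y^Y^Y ⇒ (S)^Y^Y   [Y -> ( S )]
(S)^Y^Y ⇒ (S^Y)^Y^Y   [S -> S ^ Y]
(S^Y)^Y^Y ⇒ (S^Y^Y)^Y^Y   [S -> S ^ Y]
(S^Y^Y)^Y^Y ⇒ (Y^Y^Y)^Y^Y   [S -> Y]
(Y^Y^Y)^Y^Y ⇒ (a^Y^Y)^Y^Y   [Y -> a]
(a^Y^Y)^Y^Y ⇒ (a^a^Y)^Y^Y   [Y -> a]
(a^a^Y)^Y^Y ⇒ (a^a^a)^Y^Y   [Y -> a]
(a^a^a)^Y^Y ⇒ (a^a^a)^a^Y   [Y -> a]
(a^a^a)^a^Y ⇒ (a^a^a)^a^a   [Y -> a]

S ⇒ S^Y ⇒ S^Y^Y ⇒ Y^Y^Y ⇒ (S)^Y^Y ⇒ (S^Y)^Y^Y ⇒ (S^Y^Y)^Y^Y ⇒ (Y^Y^Y)^Y^Y ⇒ (a^Y^Y)^Y^Y ⇒ (a^a^Y)^Y^Y ⇒ (a^a^a)^Y^Y ⇒ (a^a^a)^a^Y ⇒ (a^a^a)^a^a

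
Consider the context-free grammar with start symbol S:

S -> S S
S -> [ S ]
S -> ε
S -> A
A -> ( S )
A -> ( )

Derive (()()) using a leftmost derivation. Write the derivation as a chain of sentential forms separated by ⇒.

S⇒A⇒(S)⇒(SS)⇒(AS)⇒(()S)⇒(()A)⇒(()())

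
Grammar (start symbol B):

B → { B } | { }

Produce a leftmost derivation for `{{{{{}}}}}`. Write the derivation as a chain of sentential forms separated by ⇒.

B ⇒ {B}   [B → { B }]
{B} ⇒ {{B}}   [B → { B }]
{{B}} ⇒ {{{B}}}   [B → { B }]
{{{B}}} ⇒ {{{{B}}}}   [B → { B }]
{{{{B}}}} ⇒ {{{{{}}}}}   [B → { }]

B ⇒ {B} ⇒ {{B}} ⇒ {{{B}}} ⇒ {{{{B}}}} ⇒ {{{{{}}}}}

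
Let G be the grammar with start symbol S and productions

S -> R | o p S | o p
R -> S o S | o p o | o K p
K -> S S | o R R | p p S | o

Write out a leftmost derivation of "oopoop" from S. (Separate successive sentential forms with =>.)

S => R => SoS => RoS => oKpoS => oopoS => oopoop

S => R   [S -> R]
R => SoS   [R -> S o S]
SoS => RoS   [S -> R]
RoS => oKpoS   [R -> o K p]
oKpoS => oopoS   [K -> o]
oopoS => oopoop   [S -> o p]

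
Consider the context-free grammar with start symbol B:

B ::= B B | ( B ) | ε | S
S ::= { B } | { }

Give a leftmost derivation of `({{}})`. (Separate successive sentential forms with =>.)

B => (B) => (S) => ({B}) => ({S}) => ({{B}}) => ({{}})

B => (B)   [B ::= ( B )]
(B) => (S)   [B ::= S]
(S) => ({B})   [S ::= { B }]
({B}) => ({S})   [B ::= S]
({S}) => ({{B}})   [S ::= { B }]
({{B}}) => ({{}})   [B ::= ε]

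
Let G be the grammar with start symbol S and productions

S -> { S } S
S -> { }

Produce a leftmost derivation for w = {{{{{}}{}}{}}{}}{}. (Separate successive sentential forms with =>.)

S => {S}S => {{S}S}S => {{{S}S}S}S => {{{{S}S}S}S}S => {{{{{}}S}S}S}S => {{{{{}}{}}S}S}S => {{{{{}}{}}{}}S}S => {{{{{}}{}}{}}{}}S => {{{{{}}{}}{}}{}}{}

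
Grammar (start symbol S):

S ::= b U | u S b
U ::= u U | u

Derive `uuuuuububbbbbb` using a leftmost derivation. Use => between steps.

S => uSb   [S ::= u S b]
uSb => uuSbb   [S ::= u S b]
uuSbb => uuuSbbb   [S ::= u S b]
uuuSbbb => uuuuSbbbb   [S ::= u S b]
uuuuSbbbb => uuuuuSbbbbb   [S ::= u S b]
uuuuuSbbbbb => uuuuuuSbbbbbb   [S ::= u S b]
uuuuuuSbbbbbb => uuuuuubUbbbbbb   [S ::= b U]
uuuuuubUbbbbbb => uuuuuububbbbbb   [U ::= u]

S=>uSb=>uuSbb=>uuuSbbb=>uuuuSbbbb=>uuuuuSbbbbb=>uuuuuuSbbbbbb=>uuuuuubUbbbbbb=>uuuuuububbbbbb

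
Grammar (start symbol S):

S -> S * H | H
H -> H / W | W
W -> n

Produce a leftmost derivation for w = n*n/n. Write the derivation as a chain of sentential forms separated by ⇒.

S ⇒ S*H ⇒ H*H ⇒ W*H ⇒ n*H ⇒ n*H/W ⇒ n*W/W ⇒ n*n/W ⇒ n*n/n

S ⇒ S*H   [S -> S * H]
S*H ⇒ H*H   [S -> H]
H*H ⇒ W*H   [H -> W]
W*H ⇒ n*H   [W -> n]
n*H ⇒ n*H/W   [H -> H / W]
n*H/W ⇒ n*W/W   [H -> W]
n*W/W ⇒ n*n/W   [W -> n]
n*n/W ⇒ n*n/n   [W -> n]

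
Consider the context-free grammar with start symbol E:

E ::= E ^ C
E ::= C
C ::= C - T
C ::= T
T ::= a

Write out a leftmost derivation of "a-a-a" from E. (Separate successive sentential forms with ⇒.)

E ⇒ C   [E ::= C]
C ⇒ C-T   [C ::= C - T]
C-T ⇒ C-T-T   [C ::= C - T]
C-T-T ⇒ T-T-T   [C ::= T]
T-T-T ⇒ a-T-T   [T ::= a]
a-T-T ⇒ a-a-T   [T ::= a]
a-a-T ⇒ a-a-a   [T ::= a]

E ⇒ C ⇒ C-T ⇒ C-T-T ⇒ T-T-T ⇒ a-T-T ⇒ a-a-T ⇒ a-a-a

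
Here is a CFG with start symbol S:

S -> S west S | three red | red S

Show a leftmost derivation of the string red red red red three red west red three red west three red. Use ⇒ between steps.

S ⇒ S west S ⇒ red S west S ⇒ red red S west S ⇒ red red S west S west S ⇒ red red red S west S west S ⇒ red red red red S west S west S ⇒ red red red red three red west S west S ⇒ red red red red three red west red S west S ⇒ red red red red three red west red three red west S ⇒ red red red red three red west red three red west three red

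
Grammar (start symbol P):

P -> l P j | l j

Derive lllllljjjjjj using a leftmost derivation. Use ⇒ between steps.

P⇒lPj⇒llPjj⇒lllPjjj⇒llllPjjjj⇒lllllPjjjjj⇒lllllljjjjjj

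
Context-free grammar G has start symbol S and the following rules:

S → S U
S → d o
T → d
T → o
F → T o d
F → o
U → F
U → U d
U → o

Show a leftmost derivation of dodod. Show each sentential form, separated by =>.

S => SU   [S → S U]
SU => doU   [S → d o]
doU => doF   [U → F]
doF => doTod   [F → T o d]
doTod => dodod   [T → d]

S => SU => doU => doF => doTod => dodod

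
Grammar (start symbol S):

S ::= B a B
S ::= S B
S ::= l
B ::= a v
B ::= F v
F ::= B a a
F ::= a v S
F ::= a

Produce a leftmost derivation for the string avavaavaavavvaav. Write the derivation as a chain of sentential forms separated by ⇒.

S ⇒ BaB   [S ::= B a B]
BaB ⇒ FvaB   [B ::= F v]
FvaB ⇒ avSvaB   [F ::= a v S]
avSvaB ⇒ avSBvaB   [S ::= S B]
avSBvaB ⇒ avBaBBvaB   [S ::= B a B]
avBaBBvaB ⇒ avFvaBBvaB   [B ::= F v]
avFvaBBvaB ⇒ avBaavaBBvaB   [F ::= B a a]
avBaavaBBvaB ⇒ avavaavaBBvaB   [B ::= a v]
avavaavaBBvaB ⇒ avavaavaFvBvaB   [B ::= F v]
avavaavaFvBvaB ⇒ avavaavaavBvaB   [F ::= a]
avavaavaavBvaB ⇒ avavaavaavavvaB   [B ::= a v]
avavaavaavavvaB ⇒ avavaavaavavvaav   [B ::= a v]

S ⇒ BaB ⇒ FvaB ⇒ avSvaB ⇒ avSBvaB ⇒ avBaBBvaB ⇒ avFvaBBvaB ⇒ avBaavaBBvaB ⇒ avavaavaBBvaB ⇒ avavaavaFvBvaB ⇒ avavaavaavBvaB ⇒ avavaavaavavvaB ⇒ avavaavaavavvaav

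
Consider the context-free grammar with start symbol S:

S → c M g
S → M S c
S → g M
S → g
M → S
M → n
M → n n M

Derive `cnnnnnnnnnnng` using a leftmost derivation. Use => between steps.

S => cMg => cnnMg => cnnnnMg => cnnnnnnMg => cnnnnnnnnMg => cnnnnnnnnnnMg => cnnnnnnnnnnng

S => cMg   [S → c M g]
cMg => cnnMg   [M → n n M]
cnnMg => cnnnnMg   [M → n n M]
cnnnnMg => cnnnnnnMg   [M → n n M]
cnnnnnnMg => cnnnnnnnnMg   [M → n n M]
cnnnnnnnnMg => cnnnnnnnnnnMg   [M → n n M]
cnnnnnnnnnnMg => cnnnnnnnnnnng   [M → n]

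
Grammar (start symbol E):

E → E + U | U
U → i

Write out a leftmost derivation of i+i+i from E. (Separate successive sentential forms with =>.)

E=>E+U=>E+U+U=>U+U+U=>i+U+U=>i+i+U=>i+i+i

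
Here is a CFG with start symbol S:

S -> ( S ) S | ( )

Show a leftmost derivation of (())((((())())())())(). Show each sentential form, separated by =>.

S => (S)S   [S -> ( S ) S]
(S)S => (())S   [S -> ( )]
(())S => (())(S)S   [S -> ( S ) S]
(())(S)S => (())((S)S)S   [S -> ( S ) S]
(())((S)S)S => (())(((S)S)S)S   [S -> ( S ) S]
(())(((S)S)S)S => (())((((S)S)S)S)S   [S -> ( S ) S]
(())((((S)S)S)S)S => (())((((())S)S)S)S   [S -> ( )]
(())((((())S)S)S)S => (())((((())())S)S)S   [S -> ( )]
(())((((())())S)S)S => (())((((())())())S)S   [S -> ( )]
(())((((())())())S)S => (())((((())())())())S   [S -> ( )]
(())((((())())())())S => (())((((())())())())()   [S -> ( )]

S=>(S)S=>(())S=>(())(S)S=>(())((S)S)S=>(())(((S)S)S)S=>(())((((S)S)S)S)S=>(())((((())S)S)S)S=>(())((((())())S)S)S=>(())((((())())())S)S=>(())((((())())())())S=>(())((((())())())())()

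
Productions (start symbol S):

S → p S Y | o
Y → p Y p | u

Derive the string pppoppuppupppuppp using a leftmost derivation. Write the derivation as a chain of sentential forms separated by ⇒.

S ⇒ pSY ⇒ ppSYY ⇒ pppSYYY ⇒ pppoYYY ⇒ pppopYpYY ⇒ pppoppYppYY ⇒ pppoppuppYY ⇒ pppoppuppuY ⇒ pppoppuppupYp ⇒ pppoppuppuppYpp ⇒ pppoppuppupppYppp ⇒ pppoppuppupppuppp

S ⇒ pSY   [S → p S Y]
pSY ⇒ ppSYY   [S → p S Y]
ppSYY ⇒ pppSYYY   [S → p S Y]
pppSYYY ⇒ pppoYYY   [S → o]
pppoYYY ⇒ pppopYpYY   [Y → p Y p]
pppopYpYY ⇒ pppoppYppYY   [Y → p Y p]
pppoppYppYY ⇒ pppoppuppYY   [Y → u]
pppoppuppYY ⇒ pppoppuppuY   [Y → u]
pppoppuppuY ⇒ pppoppuppupYp   [Y → p Y p]
pppoppuppupYp ⇒ pppoppuppuppYpp   [Y → p Y p]
pppoppuppuppYpp ⇒ pppoppuppupppYppp   [Y → p Y p]
pppoppuppupppYppp ⇒ pppoppuppupppuppp   [Y → u]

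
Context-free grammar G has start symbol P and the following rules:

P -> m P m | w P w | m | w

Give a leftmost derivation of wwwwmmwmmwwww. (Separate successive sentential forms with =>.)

P=>wPw=>wwPww=>wwwPwww=>wwwwPwwww=>wwwwmPmwwww=>wwwwmmPmmwwww=>wwwwmmwmmwwww

P => wPw   [P -> w P w]
wPw => wwPww   [P -> w P w]
wwPww => wwwPwww   [P -> w P w]
wwwPwww => wwwwPwwww   [P -> w P w]
wwwwPwwww => wwwwmPmwwww   [P -> m P m]
wwwwmPmwwww => wwwwmmPmmwwww   [P -> m P m]
wwwwmmPmmwwww => wwwwmmwmmwwww   [P -> w]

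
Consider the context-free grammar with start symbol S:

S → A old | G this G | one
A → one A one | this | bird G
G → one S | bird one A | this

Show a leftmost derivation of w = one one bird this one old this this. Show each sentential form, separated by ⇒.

S ⇒ G this G ⇒ one S this G ⇒ one A old this G ⇒ one one A one old this G ⇒ one one bird G one old this G ⇒ one one bird this one old this G ⇒ one one bird this one old this this

S ⇒ G this G   [S → G this G]
G this G ⇒ one S this G   [G → one S]
one S this G ⇒ one A old this G   [S → A old]
one A old this G ⇒ one one A one old this G   [A → one A one]
one one A one old this G ⇒ one one bird G one old this G   [A → bird G]
one one bird G one old this G ⇒ one one bird this one old this G   [G → this]
one one bird this one old this G ⇒ one one bird this one old this this   [G → this]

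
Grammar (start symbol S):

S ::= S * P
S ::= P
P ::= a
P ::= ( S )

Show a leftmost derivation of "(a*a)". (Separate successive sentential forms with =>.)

S=>P=>(S)=>(S*P)=>(P*P)=>(a*P)=>(a*a)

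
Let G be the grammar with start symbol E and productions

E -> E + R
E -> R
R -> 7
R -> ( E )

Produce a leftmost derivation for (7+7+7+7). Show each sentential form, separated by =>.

E => R => (E) => (E+R) => (E+R+R) => (E+R+R+R) => (R+R+R+R) => (7+R+R+R) => (7+7+R+R) => (7+7+7+R) => (7+7+7+7)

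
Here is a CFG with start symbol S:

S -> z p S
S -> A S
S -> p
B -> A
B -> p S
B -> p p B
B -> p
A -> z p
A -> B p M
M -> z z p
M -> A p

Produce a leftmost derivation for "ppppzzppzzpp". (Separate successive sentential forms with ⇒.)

S ⇒ AS ⇒ BpMS ⇒ ppBpMS ⇒ ppApMS ⇒ ppBpMpMS ⇒ ppppMpMS ⇒ ppppzzppMS ⇒ ppppzzppzzpS ⇒ ppppzzppzzpp

S ⇒ AS   [S -> A S]
AS ⇒ BpMS   [A -> B p M]
BpMS ⇒ ppBpMS   [B -> p p B]
ppBpMS ⇒ ppApMS   [B -> A]
ppApMS ⇒ ppBpMpMS   [A -> B p M]
ppBpMpMS ⇒ ppppMpMS   [B -> p]
ppppMpMS ⇒ ppppzzppMS   [M -> z z p]
ppppzzppMS ⇒ ppppzzppzzpS   [M -> z z p]
ppppzzppzzpS ⇒ ppppzzppzzpp   [S -> p]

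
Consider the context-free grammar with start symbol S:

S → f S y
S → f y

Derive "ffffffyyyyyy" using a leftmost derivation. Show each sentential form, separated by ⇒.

S⇒fSy⇒ffSyy⇒fffSyyy⇒ffffSyyyy⇒fffffSyyyyy⇒ffffffyyyyyy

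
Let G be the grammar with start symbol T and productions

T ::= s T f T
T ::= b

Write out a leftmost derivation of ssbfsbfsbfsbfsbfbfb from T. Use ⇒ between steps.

T⇒sTfT⇒ssTfTfT⇒ssbfTfT⇒ssbfsTfTfT⇒ssbfsbfTfT⇒ssbfsbfsTfTfT⇒ssbfsbfsbfTfT⇒ssbfsbfsbfsTfTfT⇒ssbfsbfsbfsbfTfT⇒ssbfsbfsbfsbfsTfTfT⇒ssbfsbfsbfsbfsbfTfT⇒ssbfsbfsbfsbfsbfbfT⇒ssbfsbfsbfsbfsbfbfb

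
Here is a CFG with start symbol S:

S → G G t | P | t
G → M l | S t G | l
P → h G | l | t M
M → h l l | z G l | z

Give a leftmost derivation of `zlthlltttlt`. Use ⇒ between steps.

S ⇒ GGt   [S → G G t]
GGt ⇒ MlGt   [G → M l]
MlGt ⇒ zlGt   [M → z]
zlGt ⇒ zlStGt   [G → S t G]
zlStGt ⇒ zlPtGt   [S → P]
zlPtGt ⇒ zltMtGt   [P → t M]
zltMtGt ⇒ zlthlltGt   [M → h l l]
zlthlltGt ⇒ zlthlltStGt   [G → S t G]
zlthlltStGt ⇒ zlthlltttGt   [S → t]
zlthlltttGt ⇒ zlthlltttlt   [G → l]

S ⇒ GGt ⇒ MlGt ⇒ zlGt ⇒ zlStGt ⇒ zlPtGt ⇒ zltMtGt ⇒ zlthlltGt ⇒ zlthlltStGt ⇒ zlthlltttGt ⇒ zlthlltttlt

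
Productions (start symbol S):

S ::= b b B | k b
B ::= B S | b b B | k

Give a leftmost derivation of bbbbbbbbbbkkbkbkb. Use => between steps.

S=>bbB=>bbbbB=>bbbbbbB=>bbbbbbBS=>bbbbbbBSS=>bbbbbbbbBSS=>bbbbbbbbBSSS=>bbbbbbbbbbBSSS=>bbbbbbbbbbkSSS=>bbbbbbbbbbkkbSS=>bbbbbbbbbbkkbkbS=>bbbbbbbbbbkkbkbkb

S => bbB   [S ::= b b B]
bbB => bbbbB   [B ::= b b B]
bbbbB => bbbbbbB   [B ::= b b B]
bbbbbbB => bbbbbbBS   [B ::= B S]
bbbbbbBS => bbbbbbBSS   [B ::= B S]
bbbbbbBSS => bbbbbbbbBSS   [B ::= b b B]
bbbbbbbbBSS => bbbbbbbbBSSS   [B ::= B S]
bbbbbbbbBSSS => bbbbbbbbbbBSSS   [B ::= b b B]
bbbbbbbbbbBSSS => bbbbbbbbbbkSSS   [B ::= k]
bbbbbbbbbbkSSS => bbbbbbbbbbkkbSS   [S ::= k b]
bbbbbbbbbbkkbSS => bbbbbbbbbbkkbkbS   [S ::= k b]
bbbbbbbbbbkkbkbS => bbbbbbbbbbkkbkbkb   [S ::= k b]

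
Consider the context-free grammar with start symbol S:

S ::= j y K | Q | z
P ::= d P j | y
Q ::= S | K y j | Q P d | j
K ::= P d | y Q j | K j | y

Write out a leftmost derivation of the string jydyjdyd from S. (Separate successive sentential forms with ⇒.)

S⇒Q⇒QPd⇒SPd⇒jyKPd⇒jyPdPd⇒jydPjdPd⇒jydyjdPd⇒jydyjdyd

S ⇒ Q   [S ::= Q]
Q ⇒ QPd   [Q ::= Q P d]
QPd ⇒ SPd   [Q ::= S]
SPd ⇒ jyKPd   [S ::= j y K]
jyKPd ⇒ jyPdPd   [K ::= P d]
jyPdPd ⇒ jydPjdPd   [P ::= d P j]
jydPjdPd ⇒ jydyjdPd   [P ::= y]
jydyjdPd ⇒ jydyjdyd   [P ::= y]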